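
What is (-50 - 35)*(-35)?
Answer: 2975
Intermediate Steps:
(-50 - 35)*(-35) = -85*(-35) = 2975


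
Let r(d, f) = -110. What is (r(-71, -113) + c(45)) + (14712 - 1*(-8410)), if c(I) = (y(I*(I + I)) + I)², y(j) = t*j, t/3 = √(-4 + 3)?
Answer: -147597463 + 1093500*I ≈ -1.476e+8 + 1.0935e+6*I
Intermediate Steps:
t = 3*I (t = 3*√(-4 + 3) = 3*√(-1) = 3*I ≈ 3.0*I)
y(j) = 3*I*j (y(j) = (3*I)*j = 3*I*j)
c(I) = (I + 6*I*I²)² (c(I) = (3*I*(I*(I + I)) + I)² = (3*I*(I*(2*I)) + I)² = (3*I*(2*I²) + I)² = (6*I*I² + I)² = (I + 6*I*I²)²)
(r(-71, -113) + c(45)) + (14712 - 1*(-8410)) = (-110 + 45²*(1 + 6*I*45)²) + (14712 - 1*(-8410)) = (-110 + 2025*(1 + 270*I)²) + (14712 + 8410) = (-110 + 2025*(1 + 270*I)²) + 23122 = 23012 + 2025*(1 + 270*I)²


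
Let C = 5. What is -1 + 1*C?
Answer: 4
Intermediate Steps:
-1 + 1*C = -1 + 1*5 = -1 + 5 = 4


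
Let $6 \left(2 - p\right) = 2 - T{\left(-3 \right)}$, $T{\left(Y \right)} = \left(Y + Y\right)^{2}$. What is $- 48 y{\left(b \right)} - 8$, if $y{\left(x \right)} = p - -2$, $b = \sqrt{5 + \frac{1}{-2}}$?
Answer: $-472$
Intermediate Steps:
$T{\left(Y \right)} = 4 Y^{2}$ ($T{\left(Y \right)} = \left(2 Y\right)^{2} = 4 Y^{2}$)
$p = \frac{23}{3}$ ($p = 2 - \frac{2 - 4 \left(-3\right)^{2}}{6} = 2 - \frac{2 - 4 \cdot 9}{6} = 2 - \frac{2 - 36}{6} = 2 - - \frac{17}{3} = 2 + \frac{17}{3} = \frac{23}{3} \approx 7.6667$)
$b = \frac{3 \sqrt{2}}{2}$ ($b = \sqrt{5 - \frac{1}{2}} = \sqrt{\frac{9}{2}} = \frac{3 \sqrt{2}}{2} \approx 2.1213$)
$y{\left(x \right)} = \frac{29}{3}$ ($y{\left(x \right)} = \frac{23}{3} - -2 = \frac{23}{3} + 2 = \frac{29}{3}$)
$- 48 y{\left(b \right)} - 8 = \left(-48\right) \frac{29}{3} - 8 = -464 + \left(-16 + 8\right) = -464 - 8 = -472$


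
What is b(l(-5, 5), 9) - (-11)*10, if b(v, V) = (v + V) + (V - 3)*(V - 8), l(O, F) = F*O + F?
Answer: 105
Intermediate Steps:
l(O, F) = F + F*O
b(v, V) = V + v + (-8 + V)*(-3 + V) (b(v, V) = (V + v) + (-3 + V)*(-8 + V) = (V + v) + (-8 + V)*(-3 + V) = V + v + (-8 + V)*(-3 + V))
b(l(-5, 5), 9) - (-11)*10 = (24 + 5*(1 - 5) + 9² - 10*9) - (-11)*10 = (24 + 5*(-4) + 81 - 90) - 1*(-110) = (24 - 20 + 81 - 90) + 110 = -5 + 110 = 105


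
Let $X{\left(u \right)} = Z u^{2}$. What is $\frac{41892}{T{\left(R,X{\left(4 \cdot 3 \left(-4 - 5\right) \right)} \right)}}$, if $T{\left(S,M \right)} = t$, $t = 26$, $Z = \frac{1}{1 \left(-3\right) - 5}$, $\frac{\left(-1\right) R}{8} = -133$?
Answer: $\frac{20946}{13} \approx 1611.2$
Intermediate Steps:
$R = 1064$ ($R = \left(-8\right) \left(-133\right) = 1064$)
$Z = - \frac{1}{8}$ ($Z = \frac{1}{-3 - 5} = \frac{1}{-8} = - \frac{1}{8} \approx -0.125$)
$X{\left(u \right)} = - \frac{u^{2}}{8}$
$T{\left(S,M \right)} = 26$
$\frac{41892}{T{\left(R,X{\left(4 \cdot 3 \left(-4 - 5\right) \right)} \right)}} = \frac{41892}{26} = 41892 \cdot \frac{1}{26} = \frac{20946}{13}$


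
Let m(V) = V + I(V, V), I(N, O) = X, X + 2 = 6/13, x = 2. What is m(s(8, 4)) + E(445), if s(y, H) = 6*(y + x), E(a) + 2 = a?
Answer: 6519/13 ≈ 501.46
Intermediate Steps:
E(a) = -2 + a
X = -20/13 (X = -2 + 6/13 = -20/13 ≈ -1.5385)
I(N, O) = -20/13
s(y, H) = 12 + 6*y (s(y, H) = 6*(y + 2) = 6*(2 + y) = 12 + 6*y)
m(V) = -20/13 + V (m(V) = V - 20/13 = -20/13 + V)
m(s(8, 4)) + E(445) = (-20/13 + (12 + 6*8)) + (-2 + 445) = (-20/13 + (12 + 48)) + 443 = (-20/13 + 60) + 443 = 760/13 + 443 = 6519/13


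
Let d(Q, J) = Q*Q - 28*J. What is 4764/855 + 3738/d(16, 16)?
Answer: -126739/9120 ≈ -13.897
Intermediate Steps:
d(Q, J) = Q**2 - 28*J
4764/855 + 3738/d(16, 16) = 4764/855 + 3738/(16**2 - 28*16) = 4764*(1/855) + 3738/(256 - 448) = 1588/285 + 3738/(-192) = 1588/285 + 3738*(-1/192) = 1588/285 - 623/32 = -126739/9120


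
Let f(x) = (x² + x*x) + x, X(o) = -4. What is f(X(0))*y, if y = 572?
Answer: 16016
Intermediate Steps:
f(x) = x + 2*x² (f(x) = (x² + x²) + x = 2*x² + x = x + 2*x²)
f(X(0))*y = -4*(1 + 2*(-4))*572 = -4*(1 - 8)*572 = -4*(-7)*572 = 28*572 = 16016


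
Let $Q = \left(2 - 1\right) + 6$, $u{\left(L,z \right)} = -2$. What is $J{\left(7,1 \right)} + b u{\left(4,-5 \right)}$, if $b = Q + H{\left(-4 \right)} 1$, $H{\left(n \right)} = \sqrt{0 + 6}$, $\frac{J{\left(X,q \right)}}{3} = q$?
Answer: $-11 - 2 \sqrt{6} \approx -15.899$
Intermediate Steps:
$J{\left(X,q \right)} = 3 q$
$H{\left(n \right)} = \sqrt{6}$
$Q = 7$ ($Q = 1 + 6 = 7$)
$b = 7 + \sqrt{6}$ ($b = 7 + \sqrt{6} \cdot 1 = 7 + \sqrt{6} \approx 9.4495$)
$J{\left(7,1 \right)} + b u{\left(4,-5 \right)} = 3 \cdot 1 + \left(7 + \sqrt{6}\right) \left(-2\right) = 3 - \left(14 + 2 \sqrt{6}\right) = -11 - 2 \sqrt{6}$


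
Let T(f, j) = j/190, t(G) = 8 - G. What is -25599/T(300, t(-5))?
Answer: -4863810/13 ≈ -3.7414e+5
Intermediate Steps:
T(f, j) = j/190 (T(f, j) = j*(1/190) = j/190)
-25599/T(300, t(-5)) = -25599*190/(8 - 1*(-5)) = -25599*190/(8 + 5) = -25599/((1/190)*13) = -25599/13/190 = -25599*190/13 = -4863810/13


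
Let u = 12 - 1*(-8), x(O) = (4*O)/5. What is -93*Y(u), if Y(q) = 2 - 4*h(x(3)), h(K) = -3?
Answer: -1302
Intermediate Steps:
x(O) = 4*O/5 (x(O) = (4*O)*(⅕) = 4*O/5)
u = 20 (u = 12 + 8 = 20)
Y(q) = 14 (Y(q) = 2 - 4*(-3) = 2 + 12 = 14)
-93*Y(u) = -93*14 = -1302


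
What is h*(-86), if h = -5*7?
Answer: 3010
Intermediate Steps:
h = -35
h*(-86) = -35*(-86) = 3010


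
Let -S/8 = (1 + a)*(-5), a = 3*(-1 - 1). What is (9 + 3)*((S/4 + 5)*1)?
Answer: -540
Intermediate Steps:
a = -6 (a = 3*(-2) = -6)
S = -200 (S = -8*(1 - 6)*(-5) = -(-40)*(-5) = -8*25 = -200)
(9 + 3)*((S/4 + 5)*1) = (9 + 3)*((-200/4 + 5)*1) = 12*((-200*1/4 + 5)*1) = 12*((-50 + 5)*1) = 12*(-45*1) = 12*(-45) = -540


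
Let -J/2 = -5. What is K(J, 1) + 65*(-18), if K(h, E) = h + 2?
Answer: -1158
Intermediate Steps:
J = 10 (J = -2*(-5) = 10)
K(h, E) = 2 + h
K(J, 1) + 65*(-18) = (2 + 10) + 65*(-18) = 12 - 1170 = -1158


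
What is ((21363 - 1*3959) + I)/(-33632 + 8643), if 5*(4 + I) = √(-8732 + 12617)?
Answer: -17400/24989 - √3885/124945 ≈ -0.69681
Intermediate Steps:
I = -4 + √3885/5 (I = -4 + √(-8732 + 12617)/5 = -4 + √3885/5 ≈ 8.4660)
((21363 - 1*3959) + I)/(-33632 + 8643) = ((21363 - 1*3959) + (-4 + √3885/5))/(-33632 + 8643) = ((21363 - 3959) + (-4 + √3885/5))/(-24989) = (17404 + (-4 + √3885/5))*(-1/24989) = (17400 + √3885/5)*(-1/24989) = -17400/24989 - √3885/124945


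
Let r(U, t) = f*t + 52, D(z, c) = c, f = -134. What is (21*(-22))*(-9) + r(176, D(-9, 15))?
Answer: 2200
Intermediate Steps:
r(U, t) = 52 - 134*t (r(U, t) = -134*t + 52 = 52 - 134*t)
(21*(-22))*(-9) + r(176, D(-9, 15)) = (21*(-22))*(-9) + (52 - 134*15) = -462*(-9) + (52 - 2010) = 4158 - 1958 = 2200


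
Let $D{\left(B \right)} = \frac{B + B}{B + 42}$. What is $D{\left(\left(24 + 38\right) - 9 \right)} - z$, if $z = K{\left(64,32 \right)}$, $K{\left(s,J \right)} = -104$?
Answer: $\frac{9986}{95} \approx 105.12$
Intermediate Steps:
$z = -104$
$D{\left(B \right)} = \frac{2 B}{42 + B}$
$D{\left(\left(24 + 38\right) - 9 \right)} - z = \frac{2 \left(\left(24 + 38\right) - 9\right)}{42 + \left(\left(24 + 38\right) - 9\right)} - -104 = \frac{2 \left(62 - 9\right)}{42 + \left(62 - 9\right)} + 104 = 2 \cdot 53 \frac{1}{42 + 53} + 104 = 2 \cdot 53 \cdot \frac{1}{95} + 104 = \frac{106}{95} + 104 = \frac{9986}{95}$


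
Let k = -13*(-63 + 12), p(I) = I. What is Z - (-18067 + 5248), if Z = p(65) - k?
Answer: 12221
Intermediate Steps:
k = 663 (k = -13*(-51) = 663)
Z = -598 (Z = 65 - 1*663 = 65 - 663 = -598)
Z - (-18067 + 5248) = -598 - (-18067 + 5248) = -598 - 1*(-12819) = -598 + 12819 = 12221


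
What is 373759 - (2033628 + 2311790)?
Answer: -3971659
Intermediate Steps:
373759 - (2033628 + 2311790) = 373759 - 1*4345418 = 373759 - 4345418 = -3971659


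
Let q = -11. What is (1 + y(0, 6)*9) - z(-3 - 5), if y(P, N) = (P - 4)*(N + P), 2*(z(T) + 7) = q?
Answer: -405/2 ≈ -202.50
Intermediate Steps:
z(T) = -25/2 (z(T) = -7 + (½)*(-11) = -7 - 11/2 = -25/2)
y(P, N) = (-4 + P)*(N + P)
(1 + y(0, 6)*9) - z(-3 - 5) = (1 + (0² - 4*6 - 4*0 + 6*0)*9) - 1*(-25/2) = (1 + (0 - 24 + 0 + 0)*9) + 25/2 = (1 - 24*9) + 25/2 = (1 - 216) + 25/2 = -215 + 25/2 = -405/2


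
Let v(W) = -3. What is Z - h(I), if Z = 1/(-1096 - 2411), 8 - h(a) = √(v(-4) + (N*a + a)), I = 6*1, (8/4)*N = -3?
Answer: -28057/3507 + I*√6 ≈ -8.0003 + 2.4495*I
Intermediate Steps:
N = -3/2 (N = (½)*(-3) = -3/2 ≈ -1.5000)
I = 6
h(a) = 8 - √(-3 - a/2) (h(a) = 8 - √(-3 + (-3*a/2 + a)) = 8 - √(-3 - a/2))
Z = -1/3507 (Z = 1/(-3507) = -1/3507 ≈ -0.00028514)
Z - h(I) = -1/3507 - (8 - √(-12 - 2*6)/2) = -1/3507 - (8 - √(-12 - 12)/2) = -1/3507 - (8 - I*√6) = -1/3507 + (-8 + I*√6) = -28057/3507 + I*√6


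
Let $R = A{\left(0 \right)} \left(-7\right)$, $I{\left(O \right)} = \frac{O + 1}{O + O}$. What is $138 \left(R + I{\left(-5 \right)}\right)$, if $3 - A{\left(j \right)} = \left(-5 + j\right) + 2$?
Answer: $- \frac{28704}{5} \approx -5740.8$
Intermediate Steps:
$A{\left(j \right)} = 6 - j$ ($A{\left(j \right)} = 3 - \left(\left(-5 + j\right) + 2\right) = 3 - \left(-3 + j\right) = 6 - j$)
$I{\left(O \right)} = \frac{1 + O}{2 O}$
$R = -42$ ($R = \left(6 - 0\right) \left(-7\right) = \left(6 + 0\right) \left(-7\right) = 6 \left(-7\right) = -42$)
$138 \left(R + I{\left(-5 \right)}\right) = 138 \left(-42 + \frac{1 - 5}{2 \left(-5\right)}\right) = 138 \left(-42 + \frac{1}{2} \left(- \frac{1}{5}\right) \left(-4\right)\right) = 138 \left(-42 + \frac{2}{5}\right) = 138 \left(- \frac{208}{5}\right) = - \frac{28704}{5}$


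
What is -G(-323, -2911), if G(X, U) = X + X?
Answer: 646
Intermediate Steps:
G(X, U) = 2*X
-G(-323, -2911) = -2*(-323) = -1*(-646) = 646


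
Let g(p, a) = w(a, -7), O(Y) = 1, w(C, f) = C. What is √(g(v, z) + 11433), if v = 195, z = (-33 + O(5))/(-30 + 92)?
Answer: √10986617/31 ≈ 106.92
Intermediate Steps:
z = -16/31 (z = (-33 + 1)/(-30 + 92) = -32/62 = -32*1/62 = -16/31 ≈ -0.51613)
g(p, a) = a
√(g(v, z) + 11433) = √(-16/31 + 11433) = √(354407/31) = √10986617/31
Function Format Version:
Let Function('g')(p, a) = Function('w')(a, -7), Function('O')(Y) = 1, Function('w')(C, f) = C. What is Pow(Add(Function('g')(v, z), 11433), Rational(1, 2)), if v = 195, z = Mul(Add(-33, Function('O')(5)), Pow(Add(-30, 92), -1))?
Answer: Mul(Rational(1, 31), Pow(10986617, Rational(1, 2))) ≈ 106.92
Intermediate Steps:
z = Rational(-16, 31) (z = Mul(Add(-33, 1), Pow(Add(-30, 92), -1)) = Mul(-32, Pow(62, -1)) = Mul(-32, Rational(1, 62)) = Rational(-16, 31) ≈ -0.51613)
Function('g')(p, a) = a
Pow(Add(Function('g')(v, z), 11433), Rational(1, 2)) = Pow(Add(Rational(-16, 31), 11433), Rational(1, 2)) = Pow(Rational(354407, 31), Rational(1, 2)) = Mul(Rational(1, 31), Pow(10986617, Rational(1, 2)))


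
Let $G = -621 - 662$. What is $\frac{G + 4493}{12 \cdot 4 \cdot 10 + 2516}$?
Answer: $\frac{15}{14} \approx 1.0714$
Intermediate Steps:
$G = -1283$
$\frac{G + 4493}{12 \cdot 4 \cdot 10 + 2516} = \frac{-1283 + 4493}{12 \cdot 4 \cdot 10 + 2516} = \frac{3210}{48 \cdot 10 + 2516} = \frac{3210}{480 + 2516} = \frac{3210}{2996} = 3210 \cdot \frac{1}{2996} = \frac{15}{14}$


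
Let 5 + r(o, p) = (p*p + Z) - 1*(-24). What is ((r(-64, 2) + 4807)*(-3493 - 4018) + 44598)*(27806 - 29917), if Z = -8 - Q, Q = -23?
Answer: 76726821867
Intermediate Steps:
Z = 15 (Z = -8 - 1*(-23) = -8 + 23 = 15)
r(o, p) = 34 + p² (r(o, p) = -5 + ((p*p + 15) - 1*(-24)) = -5 + ((p² + 15) + 24) = -5 + ((15 + p²) + 24) = -5 + (39 + p²) = 34 + p²)
((r(-64, 2) + 4807)*(-3493 - 4018) + 44598)*(27806 - 29917) = (((34 + 2²) + 4807)*(-3493 - 4018) + 44598)*(27806 - 29917) = (((34 + 4) + 4807)*(-7511) + 44598)*(-2111) = ((38 + 4807)*(-7511) + 44598)*(-2111) = (4845*(-7511) + 44598)*(-2111) = (-36390795 + 44598)*(-2111) = -36346197*(-2111) = 76726821867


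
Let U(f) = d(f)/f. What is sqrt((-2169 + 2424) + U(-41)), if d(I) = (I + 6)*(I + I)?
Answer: sqrt(185) ≈ 13.601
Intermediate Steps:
d(I) = 2*I*(6 + I) (d(I) = (6 + I)*(2*I) = 2*I*(6 + I))
U(f) = 12 + 2*f (U(f) = (2*f*(6 + f))/f = 12 + 2*f)
sqrt((-2169 + 2424) + U(-41)) = sqrt((-2169 + 2424) + (12 + 2*(-41))) = sqrt(255 + (12 - 82)) = sqrt(255 - 70) = sqrt(185)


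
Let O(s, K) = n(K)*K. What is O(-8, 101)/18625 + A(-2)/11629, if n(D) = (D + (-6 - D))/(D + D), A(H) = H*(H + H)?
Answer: 114113/216590125 ≈ 0.00052686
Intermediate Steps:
A(H) = 2*H² (A(H) = H*(2*H) = 2*H²)
n(D) = -3/D (n(D) = -6*1/(2*D) = -3/D)
O(s, K) = -3 (O(s, K) = (-3/K)*K = -3)
O(-8, 101)/18625 + A(-2)/11629 = -3/18625 + (2*(-2)²)/11629 = -3*1/18625 + (2*4)*(1/11629) = -3/18625 + 8*(1/11629) = -3/18625 + 8/11629 = 114113/216590125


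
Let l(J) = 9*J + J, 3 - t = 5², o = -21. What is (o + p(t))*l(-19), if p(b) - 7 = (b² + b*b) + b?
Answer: -177080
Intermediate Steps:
t = -22 (t = 3 - 1*5² = 3 - 1*25 = 3 - 25 = -22)
p(b) = 7 + b + 2*b² (p(b) = 7 + ((b² + b*b) + b) = 7 + ((b² + b²) + b) = 7 + (2*b² + b) = 7 + (b + 2*b²) = 7 + b + 2*b²)
l(J) = 10*J
(o + p(t))*l(-19) = (-21 + (7 - 22 + 2*(-22)²))*(10*(-19)) = (-21 + (7 - 22 + 2*484))*(-190) = (-21 + (7 - 22 + 968))*(-190) = (-21 + 953)*(-190) = 932*(-190) = -177080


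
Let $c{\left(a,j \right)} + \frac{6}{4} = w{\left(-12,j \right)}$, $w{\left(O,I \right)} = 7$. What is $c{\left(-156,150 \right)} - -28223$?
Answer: $\frac{56457}{2} \approx 28229.0$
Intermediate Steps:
$c{\left(a,j \right)} = \frac{11}{2}$ ($c{\left(a,j \right)} = - \frac{3}{2} + 7 = \frac{11}{2}$)
$c{\left(-156,150 \right)} - -28223 = \frac{11}{2} - -28223 = \frac{11}{2} + 28223 = \frac{56457}{2}$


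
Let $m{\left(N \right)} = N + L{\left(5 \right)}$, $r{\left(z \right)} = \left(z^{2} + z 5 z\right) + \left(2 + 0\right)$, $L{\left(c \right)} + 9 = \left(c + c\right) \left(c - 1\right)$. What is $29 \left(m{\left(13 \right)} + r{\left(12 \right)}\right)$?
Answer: $26390$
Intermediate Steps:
$L{\left(c \right)} = -9 + 2 c \left(-1 + c\right)$ ($L{\left(c \right)} = -9 + \left(c + c\right) \left(c - 1\right) = -9 + 2 c \left(-1 + c\right)$)
$r{\left(z \right)} = 2 + 6 z^{2}$ ($r{\left(z \right)} = \left(z^{2} + 5 z z\right) + 2 = \left(z^{2} + 5 z^{2}\right) + 2 = 6 z^{2} + 2 = 2 + 6 z^{2}$)
$m{\left(N \right)} = 31 + N$ ($m{\left(N \right)} = N - \left(19 - 50\right) = N - -31 = N + 31 = 31 + N$)
$29 \left(m{\left(13 \right)} + r{\left(12 \right)}\right) = 29 \left(\left(31 + 13\right) + \left(2 + 6 \cdot 12^{2}\right)\right) = 29 \left(44 + \left(2 + 6 \cdot 144\right)\right) = 29 \left(44 + \left(2 + 864\right)\right) = 29 \left(44 + 866\right) = 29 \cdot 910 = 26390$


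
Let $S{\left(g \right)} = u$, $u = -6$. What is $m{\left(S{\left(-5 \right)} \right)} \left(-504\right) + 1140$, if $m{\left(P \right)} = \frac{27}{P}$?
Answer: $3408$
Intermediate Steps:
$S{\left(g \right)} = -6$
$m{\left(S{\left(-5 \right)} \right)} \left(-504\right) + 1140 = \frac{27}{-6} \left(-504\right) + 1140 = 27 \left(- \frac{1}{6}\right) \left(-504\right) + 1140 = \left(- \frac{9}{2}\right) \left(-504\right) + 1140 = 2268 + 1140 = 3408$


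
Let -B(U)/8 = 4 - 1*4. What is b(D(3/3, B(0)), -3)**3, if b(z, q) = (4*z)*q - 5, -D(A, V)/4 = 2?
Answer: 753571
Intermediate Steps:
B(U) = 0 (B(U) = -8*(4 - 1*4) = -8*(4 - 4) = -8*0 = 0)
D(A, V) = -8 (D(A, V) = -4*2 = -8)
b(z, q) = -5 + 4*q*z (b(z, q) = 4*q*z - 5 = -5 + 4*q*z)
b(D(3/3, B(0)), -3)**3 = (-5 + 4*(-3)*(-8))**3 = (-5 + 96)**3 = 91**3 = 753571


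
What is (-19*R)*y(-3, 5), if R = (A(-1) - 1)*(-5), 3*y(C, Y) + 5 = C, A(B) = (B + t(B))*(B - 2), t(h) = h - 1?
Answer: -6080/3 ≈ -2026.7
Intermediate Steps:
t(h) = -1 + h
A(B) = (-1 + 2*B)*(-2 + B) (A(B) = (B + (-1 + B))*(B - 2) = (-1 + 2*B)*(-2 + B))
y(C, Y) = -5/3 + C/3
R = -40 (R = ((2 - 5*(-1) + 2*(-1)²) - 1)*(-5) = ((2 + 5 + 2*1) - 1)*(-5) = ((2 + 5 + 2) - 1)*(-5) = (9 - 1)*(-5) = 8*(-5) = -40)
(-19*R)*y(-3, 5) = (-19*(-40))*(-5/3 + (⅓)*(-3)) = 760*(-5/3 - 1) = 760*(-8/3) = -6080/3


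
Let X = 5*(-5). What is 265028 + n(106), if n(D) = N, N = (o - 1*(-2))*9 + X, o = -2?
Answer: 265003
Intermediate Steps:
X = -25
N = -25 (N = (-2 - 1*(-2))*9 - 25 = (-2 + 2)*9 - 25 = 0*9 - 25 = 0 - 25 = -25)
n(D) = -25
265028 + n(106) = 265028 - 25 = 265003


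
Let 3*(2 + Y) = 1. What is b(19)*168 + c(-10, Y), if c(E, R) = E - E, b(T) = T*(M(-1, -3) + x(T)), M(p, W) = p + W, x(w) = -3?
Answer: -22344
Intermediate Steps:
M(p, W) = W + p
b(T) = -7*T (b(T) = T*((-3 - 1) - 3) = T*(-4 - 3) = T*(-7) = -7*T)
Y = -5/3 (Y = -2 + (⅓)*1 = -2 + ⅓ = -5/3 ≈ -1.6667)
c(E, R) = 0
b(19)*168 + c(-10, Y) = -7*19*168 + 0 = -133*168 + 0 = -22344 + 0 = -22344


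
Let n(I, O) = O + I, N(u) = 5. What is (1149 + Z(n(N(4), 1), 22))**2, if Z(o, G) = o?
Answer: 1334025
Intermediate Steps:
n(I, O) = I + O
(1149 + Z(n(N(4), 1), 22))**2 = (1149 + (5 + 1))**2 = (1149 + 6)**2 = 1155**2 = 1334025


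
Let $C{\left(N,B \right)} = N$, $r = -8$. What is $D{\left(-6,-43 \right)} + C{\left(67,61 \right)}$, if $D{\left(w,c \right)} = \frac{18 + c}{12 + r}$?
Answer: $\frac{243}{4} \approx 60.75$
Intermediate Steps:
$D{\left(w,c \right)} = \frac{9}{2} + \frac{c}{4}$ ($D{\left(w,c \right)} = \frac{18 + c}{12 - 8} = \frac{18 + c}{4} = \left(18 + c\right) \frac{1}{4} = \frac{9}{2} + \frac{c}{4}$)
$D{\left(-6,-43 \right)} + C{\left(67,61 \right)} = \left(\frac{9}{2} + \frac{1}{4} \left(-43\right)\right) + 67 = \left(\frac{9}{2} - \frac{43}{4}\right) + 67 = - \frac{25}{4} + 67 = \frac{243}{4}$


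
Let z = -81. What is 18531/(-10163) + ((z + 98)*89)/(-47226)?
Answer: -52383625/28232814 ≈ -1.8554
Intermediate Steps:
18531/(-10163) + ((z + 98)*89)/(-47226) = 18531/(-10163) + ((-81 + 98)*89)/(-47226) = 18531*(-1/10163) + (17*89)*(-1/47226) = -18531/10163 + 1513*(-1/47226) = -18531/10163 - 89/2778 = -52383625/28232814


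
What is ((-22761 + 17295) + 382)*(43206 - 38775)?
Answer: -22527204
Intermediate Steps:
((-22761 + 17295) + 382)*(43206 - 38775) = (-5466 + 382)*4431 = -5084*4431 = -22527204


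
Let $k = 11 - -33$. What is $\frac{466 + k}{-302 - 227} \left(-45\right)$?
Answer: $\frac{22950}{529} \approx 43.384$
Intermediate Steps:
$k = 44$ ($k = 11 + 33 = 44$)
$\frac{466 + k}{-302 - 227} \left(-45\right) = \frac{466 + 44}{-302 - 227} \left(-45\right) = \frac{510}{-529} \left(-45\right) = 510 \left(- \frac{1}{529}\right) \left(-45\right) = \left(- \frac{510}{529}\right) \left(-45\right) = \frac{22950}{529}$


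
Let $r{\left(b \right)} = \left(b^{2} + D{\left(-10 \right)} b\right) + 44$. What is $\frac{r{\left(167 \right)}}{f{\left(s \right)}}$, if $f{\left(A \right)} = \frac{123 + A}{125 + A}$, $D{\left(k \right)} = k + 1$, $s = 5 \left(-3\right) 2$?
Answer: $\frac{836950}{31} \approx 26998.0$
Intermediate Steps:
$s = -30$ ($s = \left(-15\right) 2 = -30$)
$D{\left(k \right)} = 1 + k$
$r{\left(b \right)} = 44 + b^{2} - 9 b$ ($r{\left(b \right)} = \left(b^{2} + \left(1 - 10\right) b\right) + 44 = \left(b^{2} - 9 b\right) + 44 = 44 + b^{2} - 9 b$)
$f{\left(A \right)} = \frac{123 + A}{125 + A}$
$\frac{r{\left(167 \right)}}{f{\left(s \right)}} = \frac{44 + 167^{2} - 1503}{\frac{1}{125 - 30} \left(123 - 30\right)} = \frac{44 + 27889 - 1503}{\frac{1}{95} \cdot 93} = \frac{26430}{\frac{1}{95} \cdot 93} = \frac{26430}{\frac{93}{95}} = 26430 \cdot \frac{95}{93} = \frac{836950}{31}$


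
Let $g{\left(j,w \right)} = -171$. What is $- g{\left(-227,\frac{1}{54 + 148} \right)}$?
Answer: $171$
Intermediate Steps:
$- g{\left(-227,\frac{1}{54 + 148} \right)} = \left(-1\right) \left(-171\right) = 171$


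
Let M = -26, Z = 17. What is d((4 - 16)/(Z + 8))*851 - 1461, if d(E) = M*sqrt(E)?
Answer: -1461 - 44252*I*sqrt(3)/5 ≈ -1461.0 - 15329.0*I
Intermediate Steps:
d(E) = -26*sqrt(E)
d((4 - 16)/(Z + 8))*851 - 1461 = -26*sqrt(4 - 16)/sqrt(17 + 8)*851 - 1461 = -26*2*I*sqrt(3)/5*851 - 1461 = -52*I*sqrt(3)/5*851 - 1461 = -44252*I*sqrt(3)/5 - 1461 = -1461 - 44252*I*sqrt(3)/5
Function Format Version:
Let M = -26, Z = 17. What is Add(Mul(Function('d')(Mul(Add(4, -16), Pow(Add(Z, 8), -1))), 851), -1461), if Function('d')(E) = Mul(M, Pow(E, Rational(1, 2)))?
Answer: Add(-1461, Mul(Rational(-44252, 5), I, Pow(3, Rational(1, 2)))) ≈ Add(-1461.0, Mul(-15329., I))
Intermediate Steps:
Function('d')(E) = Mul(-26, Pow(E, Rational(1, 2)))
Add(Mul(Function('d')(Mul(Add(4, -16), Pow(Add(Z, 8), -1))), 851), -1461) = Add(Mul(Mul(-26, Pow(Mul(Add(4, -16), Pow(Add(17, 8), -1)), Rational(1, 2))), 851), -1461) = Add(Mul(Mul(-26, Pow(Mul(-12, Pow(25, -1)), Rational(1, 2))), 851), -1461) = Add(Mul(Mul(-26, Pow(Mul(-12, Rational(1, 25)), Rational(1, 2))), 851), -1461) = Add(Mul(Mul(-26, Pow(Rational(-12, 25), Rational(1, 2))), 851), -1461) = Add(Mul(Mul(-26, Mul(Rational(2, 5), I, Pow(3, Rational(1, 2)))), 851), -1461) = Add(Mul(Mul(Rational(-52, 5), I, Pow(3, Rational(1, 2))), 851), -1461) = Add(Mul(Rational(-44252, 5), I, Pow(3, Rational(1, 2))), -1461) = Add(-1461, Mul(Rational(-44252, 5), I, Pow(3, Rational(1, 2))))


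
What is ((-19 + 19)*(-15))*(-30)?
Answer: 0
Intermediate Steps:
((-19 + 19)*(-15))*(-30) = (0*(-15))*(-30) = 0*(-30) = 0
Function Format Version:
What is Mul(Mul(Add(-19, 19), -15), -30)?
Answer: 0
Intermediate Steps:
Mul(Mul(Add(-19, 19), -15), -30) = Mul(Mul(0, -15), -30) = Mul(0, -30) = 0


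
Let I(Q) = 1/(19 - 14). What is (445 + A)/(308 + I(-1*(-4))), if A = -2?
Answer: 2215/1541 ≈ 1.4374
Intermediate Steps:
I(Q) = ⅕ (I(Q) = 1/5 = ⅕)
(445 + A)/(308 + I(-1*(-4))) = (445 - 2)/(308 + ⅕) = 443/(1541/5) = 443*(5/1541) = 2215/1541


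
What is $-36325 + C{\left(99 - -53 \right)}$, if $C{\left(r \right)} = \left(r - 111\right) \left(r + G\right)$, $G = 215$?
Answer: $-21278$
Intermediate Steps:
$C{\left(r \right)} = \left(-111 + r\right) \left(215 + r\right)$ ($C{\left(r \right)} = \left(r - 111\right) \left(r + 215\right) = \left(-111 + r\right) \left(215 + r\right)$)
$-36325 + C{\left(99 - -53 \right)} = -36325 + \left(-23865 + \left(99 - -53\right)^{2} + 104 \left(99 - -53\right)\right) = -36325 + \left(-23865 + \left(99 + 53\right)^{2} + 104 \left(99 + 53\right)\right) = -36325 + \left(-23865 + 152^{2} + 104 \cdot 152\right) = -36325 + \left(-23865 + 23104 + 15808\right) = -36325 + 15047 = -21278$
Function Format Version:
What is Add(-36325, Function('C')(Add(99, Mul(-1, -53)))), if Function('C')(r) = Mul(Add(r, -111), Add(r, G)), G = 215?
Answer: -21278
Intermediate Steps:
Function('C')(r) = Mul(Add(-111, r), Add(215, r)) (Function('C')(r) = Mul(Add(r, -111), Add(r, 215)) = Mul(Add(-111, r), Add(215, r)))
Add(-36325, Function('C')(Add(99, Mul(-1, -53)))) = Add(-36325, Add(-23865, Pow(Add(99, Mul(-1, -53)), 2), Mul(104, Add(99, Mul(-1, -53))))) = Add(-36325, Add(-23865, Pow(Add(99, 53), 2), Mul(104, Add(99, 53)))) = Add(-36325, Add(-23865, Pow(152, 2), Mul(104, 152))) = Add(-36325, Add(-23865, 23104, 15808)) = Add(-36325, 15047) = -21278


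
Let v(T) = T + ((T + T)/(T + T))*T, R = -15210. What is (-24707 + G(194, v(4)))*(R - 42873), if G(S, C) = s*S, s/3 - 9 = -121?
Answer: 5221138953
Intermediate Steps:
v(T) = 2*T (v(T) = T + ((2*T)/((2*T)))*T = T + ((2*T)*(1/(2*T)))*T = T + 1*T = T + T = 2*T)
s = -336 (s = 27 + 3*(-121) = 27 - 363 = -336)
G(S, C) = -336*S
(-24707 + G(194, v(4)))*(R - 42873) = (-24707 - 336*194)*(-15210 - 42873) = (-24707 - 65184)*(-58083) = -89891*(-58083) = 5221138953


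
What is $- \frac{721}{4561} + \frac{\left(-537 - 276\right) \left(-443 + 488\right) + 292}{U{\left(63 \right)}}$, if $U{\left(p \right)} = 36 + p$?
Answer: $- \frac{165603752}{451539} \approx -366.75$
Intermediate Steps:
$- \frac{721}{4561} + \frac{\left(-537 - 276\right) \left(-443 + 488\right) + 292}{U{\left(63 \right)}} = - \frac{721}{4561} + \frac{\left(-537 - 276\right) \left(-443 + 488\right) + 292}{36 + 63} = \left(-721\right) \frac{1}{4561} + \frac{\left(-813\right) 45 + 292}{99} = - \frac{721}{4561} + \left(-36585 + 292\right) \frac{1}{99} = - \frac{721}{4561} - \frac{36293}{99} = - \frac{165603752}{451539}$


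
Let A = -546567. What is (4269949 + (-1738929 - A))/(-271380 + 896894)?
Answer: 3077587/625514 ≈ 4.9201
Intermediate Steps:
(4269949 + (-1738929 - A))/(-271380 + 896894) = (4269949 + (-1738929 - 1*(-546567)))/(-271380 + 896894) = (4269949 + (-1738929 + 546567))/625514 = (4269949 - 1192362)*(1/625514) = 3077587*(1/625514) = 3077587/625514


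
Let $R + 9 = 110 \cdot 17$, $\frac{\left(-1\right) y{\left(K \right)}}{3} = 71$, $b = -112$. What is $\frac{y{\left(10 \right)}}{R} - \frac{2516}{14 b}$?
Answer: $\frac{1087073}{729512} \approx 1.4901$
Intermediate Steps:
$y{\left(K \right)} = -213$ ($y{\left(K \right)} = \left(-3\right) 71 = -213$)
$R = 1861$ ($R = -9 + 110 \cdot 17 = -9 + 1870 = 1861$)
$\frac{y{\left(10 \right)}}{R} - \frac{2516}{14 b} = - \frac{213}{1861} - \frac{2516}{14 \left(-112\right)} = \left(-213\right) \frac{1}{1861} - \frac{2516}{-1568} = - \frac{213}{1861} - - \frac{629}{392} = - \frac{213}{1861} + \frac{629}{392} = \frac{1087073}{729512}$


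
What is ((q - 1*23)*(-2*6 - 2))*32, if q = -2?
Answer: 11200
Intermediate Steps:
((q - 1*23)*(-2*6 - 2))*32 = ((-2 - 1*23)*(-2*6 - 2))*32 = ((-2 - 23)*(-12 - 2))*32 = -25*(-14)*32 = 350*32 = 11200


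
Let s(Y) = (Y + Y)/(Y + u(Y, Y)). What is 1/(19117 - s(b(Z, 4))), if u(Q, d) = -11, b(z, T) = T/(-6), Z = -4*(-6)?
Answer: 35/669091 ≈ 5.2310e-5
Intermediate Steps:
Z = 24
b(z, T) = -T/6 (b(z, T) = T*(-⅙) = -T/6)
s(Y) = 2*Y/(-11 + Y) (s(Y) = (Y + Y)/(Y - 11) = (2*Y)/(-11 + Y) = 2*Y/(-11 + Y))
1/(19117 - s(b(Z, 4))) = 1/(19117 - 2*(-⅙*4)/(-11 - ⅙*4)) = 1/(19117 - 2*(-2)/(3*(-11 - ⅔))) = 1/(19117 - 2*(-2)/(3*(-35/3))) = 1/(19117 - 2*(-2)*(-3)/(3*35)) = 1/(19117 - 1*4/35) = 1/(19117 - 4/35) = 1/(669091/35) = 35/669091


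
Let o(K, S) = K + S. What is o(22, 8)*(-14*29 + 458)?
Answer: 1560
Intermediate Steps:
o(22, 8)*(-14*29 + 458) = (22 + 8)*(-14*29 + 458) = 30*(-406 + 458) = 30*52 = 1560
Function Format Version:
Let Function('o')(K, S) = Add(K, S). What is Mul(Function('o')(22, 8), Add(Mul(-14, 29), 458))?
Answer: 1560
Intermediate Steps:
Mul(Function('o')(22, 8), Add(Mul(-14, 29), 458)) = Mul(Add(22, 8), Add(Mul(-14, 29), 458)) = Mul(30, Add(-406, 458)) = Mul(30, 52) = 1560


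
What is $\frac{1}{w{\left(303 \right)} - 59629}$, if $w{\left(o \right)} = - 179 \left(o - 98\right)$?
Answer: $- \frac{1}{96324} \approx -1.0382 \cdot 10^{-5}$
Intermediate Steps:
$w{\left(o \right)} = 17542 - 179 o$ ($w{\left(o \right)} = - 179 \left(-98 + o\right) = 17542 - 179 o$)
$\frac{1}{w{\left(303 \right)} - 59629} = \frac{1}{\left(17542 - 54237\right) - 59629} = \frac{1}{-36695 - 59629} = \frac{1}{-96324} = - \frac{1}{96324}$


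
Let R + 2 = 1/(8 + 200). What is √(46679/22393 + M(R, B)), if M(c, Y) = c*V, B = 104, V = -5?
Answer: √333733934287/166348 ≈ 3.4728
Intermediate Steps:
R = -415/208 (R = -2 + 1/(8 + 200) = -2 + 1/208 = -415/208 ≈ -1.9952)
M(c, Y) = -5*c (M(c, Y) = c*(-5) = -5*c)
√(46679/22393 + M(R, B)) = √(46679/22393 - 5*(-415/208)) = √(46679*(1/22393) + 2075/208) = √(46679/22393 + 2075/208) = √(56174707/4657744) = √333733934287/166348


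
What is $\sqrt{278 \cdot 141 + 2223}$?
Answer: $\sqrt{41421} \approx 203.52$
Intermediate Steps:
$\sqrt{278 \cdot 141 + 2223} = \sqrt{39198 + 2223} = \sqrt{41421}$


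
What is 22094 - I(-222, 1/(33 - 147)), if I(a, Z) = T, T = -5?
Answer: 22099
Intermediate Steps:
I(a, Z) = -5
22094 - I(-222, 1/(33 - 147)) = 22094 - 1*(-5) = 22094 + 5 = 22099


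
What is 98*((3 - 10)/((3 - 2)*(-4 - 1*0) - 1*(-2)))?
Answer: 343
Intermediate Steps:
98*((3 - 10)/((3 - 2)*(-4 - 1*0) - 1*(-2))) = 98*(-7/(1*(-4 + 0) + 2)) = 98*(-7/(1*(-4) + 2)) = 98*(-7/(-4 + 2)) = 98*(-7/(-2)) = 98*(-7*(-½)) = 98*(7/2) = 343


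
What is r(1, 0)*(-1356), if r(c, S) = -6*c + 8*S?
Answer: 8136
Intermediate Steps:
r(1, 0)*(-1356) = (-6*1 + 8*0)*(-1356) = (-6 + 0)*(-1356) = -6*(-1356) = 8136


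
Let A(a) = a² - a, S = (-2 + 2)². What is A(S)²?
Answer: 0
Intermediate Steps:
S = 0 (S = 0² = 0)
A(S)² = (0*(-1 + 0))² = (0*(-1))² = 0² = 0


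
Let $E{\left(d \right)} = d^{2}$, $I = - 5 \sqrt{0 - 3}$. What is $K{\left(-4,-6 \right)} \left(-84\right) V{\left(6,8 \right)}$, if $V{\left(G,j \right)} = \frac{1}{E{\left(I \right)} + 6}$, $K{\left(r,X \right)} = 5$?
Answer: $\frac{140}{23} \approx 6.087$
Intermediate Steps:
$I = - 5 i \sqrt{3}$ ($I = - 5 \sqrt{-3} = - 5 i \sqrt{3} \approx - 8.6602 i$)
$V{\left(G,j \right)} = - \frac{1}{69}$ ($V{\left(G,j \right)} = \frac{1}{\left(- 5 i \sqrt{3}\right)^{2} + 6} = \frac{1}{-75 + 6} = \frac{1}{-69} = - \frac{1}{69}$)
$K{\left(-4,-6 \right)} \left(-84\right) V{\left(6,8 \right)} = 5 \left(-84\right) \left(- \frac{1}{69}\right) = \left(-420\right) \left(- \frac{1}{69}\right) = \frac{140}{23}$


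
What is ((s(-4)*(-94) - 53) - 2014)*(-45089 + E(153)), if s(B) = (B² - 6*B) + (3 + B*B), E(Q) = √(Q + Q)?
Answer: 343262557 - 22839*√34 ≈ 3.4313e+8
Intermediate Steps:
E(Q) = √2*√Q (E(Q) = √(2*Q) = √2*√Q)
s(B) = 3 - 6*B + 2*B² (s(B) = (B² - 6*B) + (3 + B²) = 3 - 6*B + 2*B²)
((s(-4)*(-94) - 53) - 2014)*(-45089 + E(153)) = (((3 - 6*(-4) + 2*(-4)²)*(-94) - 53) - 2014)*(-45089 + √2*√153) = (((3 + 24 + 2*16)*(-94) - 53) - 2014)*(-45089 + √2*(3*√17)) = (((3 + 24 + 32)*(-94) - 53) - 2014)*(-45089 + 3*√34) = ((59*(-94) - 53) - 2014)*(-45089 + 3*√34) = ((-5546 - 53) - 2014)*(-45089 + 3*√34) = (-5599 - 2014)*(-45089 + 3*√34) = -7613*(-45089 + 3*√34) = 343262557 - 22839*√34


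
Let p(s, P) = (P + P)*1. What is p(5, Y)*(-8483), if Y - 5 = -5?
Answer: 0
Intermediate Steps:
Y = 0 (Y = 5 - 5 = 0)
p(s, P) = 2*P (p(s, P) = (2*P)*1 = 2*P)
p(5, Y)*(-8483) = (2*0)*(-8483) = 0*(-8483) = 0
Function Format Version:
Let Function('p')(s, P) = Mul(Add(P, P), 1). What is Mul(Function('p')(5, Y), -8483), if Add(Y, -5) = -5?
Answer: 0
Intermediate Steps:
Y = 0 (Y = Add(5, -5) = 0)
Function('p')(s, P) = Mul(2, P) (Function('p')(s, P) = Mul(Mul(2, P), 1) = Mul(2, P))
Mul(Function('p')(5, Y), -8483) = Mul(Mul(2, 0), -8483) = Mul(0, -8483) = 0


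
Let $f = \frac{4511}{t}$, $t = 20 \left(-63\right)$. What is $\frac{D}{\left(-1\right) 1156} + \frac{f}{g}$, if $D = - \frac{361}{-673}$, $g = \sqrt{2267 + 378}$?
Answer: $- \frac{361}{777988} - \frac{4511 \sqrt{5}}{144900} \approx -0.070077$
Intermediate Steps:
$t = -1260$
$g = 23 \sqrt{5}$ ($g = \sqrt{2645} = 23 \sqrt{5} \approx 51.43$)
$D = \frac{361}{673}$ ($D = \left(-361\right) \left(- \frac{1}{673}\right) = \frac{361}{673} \approx 0.5364$)
$f = - \frac{4511}{1260}$ ($f = \frac{4511}{-1260} = 4511 \left(- \frac{1}{1260}\right) = - \frac{4511}{1260} \approx -3.5802$)
$\frac{D}{\left(-1\right) 1156} + \frac{f}{g} = \frac{361}{673 \left(\left(-1\right) 1156\right)} - \frac{4511}{1260 \cdot 23 \sqrt{5}} = \frac{361}{673 \left(-1156\right)} - \frac{4511 \frac{\sqrt{5}}{115}}{1260} = \frac{361}{673} \left(- \frac{1}{1156}\right) - \frac{4511 \sqrt{5}}{144900} = - \frac{361}{777988} - \frac{4511 \sqrt{5}}{144900}$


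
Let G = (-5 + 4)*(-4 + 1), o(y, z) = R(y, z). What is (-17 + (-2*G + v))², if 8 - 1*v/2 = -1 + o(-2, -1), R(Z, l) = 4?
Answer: 169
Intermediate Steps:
o(y, z) = 4
G = 3 (G = -1*(-3) = 3)
v = 10 (v = 16 - 2*(-1 + 4) = 16 - 2*3 = 16 - 6 = 10)
(-17 + (-2*G + v))² = (-17 + (-2*3 + 10))² = (-17 + (-6 + 10))² = (-17 + 4)² = (-13)² = 169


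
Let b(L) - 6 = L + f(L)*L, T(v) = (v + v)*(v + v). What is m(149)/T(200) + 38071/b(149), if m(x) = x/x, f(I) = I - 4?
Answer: 1189723/680000 ≈ 1.7496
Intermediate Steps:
T(v) = 4*v² (T(v) = (2*v)*(2*v) = 4*v²)
f(I) = -4 + I
m(x) = 1
b(L) = 6 + L + L*(-4 + L) (b(L) = 6 + (L + (-4 + L)*L) = 6 + (L + L*(-4 + L)) = 6 + L + L*(-4 + L))
m(149)/T(200) + 38071/b(149) = 1/(4*200²) + 38071/(6 + 149 + 149*(-4 + 149)) = 1/(4*40000) + 38071/(6 + 149 + 149*145) = 1/160000 + 38071/(6 + 149 + 21605) = 1*(1/160000) + 38071/21760 = 1/160000 + 38071*(1/21760) = 1/160000 + 38071/21760 = 1189723/680000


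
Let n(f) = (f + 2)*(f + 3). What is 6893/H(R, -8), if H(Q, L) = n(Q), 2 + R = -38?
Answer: 6893/1406 ≈ 4.9026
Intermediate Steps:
R = -40 (R = -2 - 38 = -40)
n(f) = (2 + f)*(3 + f)
H(Q, L) = 6 + Q² + 5*Q
6893/H(R, -8) = 6893/(6 + (-40)² + 5*(-40)) = 6893/(6 + 1600 - 200) = 6893/1406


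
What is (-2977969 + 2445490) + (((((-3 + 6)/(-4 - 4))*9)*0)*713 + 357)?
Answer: -532122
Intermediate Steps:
(-2977969 + 2445490) + (((((-3 + 6)/(-4 - 4))*9)*0)*713 + 357) = -532479 + ((((3/(-8))*9)*0)*713 + 357) = -532479 + ((((3*(-⅛))*9)*0)*713 + 357) = -532479 + ((-3/8*9*0)*713 + 357) = -532479 + (-27/8*0*713 + 357) = -532479 + (0*713 + 357) = -532479 + (0 + 357) = -532479 + 357 = -532122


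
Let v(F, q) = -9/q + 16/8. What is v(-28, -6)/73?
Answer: 7/146 ≈ 0.047945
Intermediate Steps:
v(F, q) = 2 - 9/q (v(F, q) = -9/q + 16*(1/8) = -9/q + 2 = 2 - 9/q)
v(-28, -6)/73 = (2 - 9/(-6))/73 = (2 - 9*(-1/6))*(1/73) = (2 + 3/2)*(1/73) = (7/2)*(1/73) = 7/146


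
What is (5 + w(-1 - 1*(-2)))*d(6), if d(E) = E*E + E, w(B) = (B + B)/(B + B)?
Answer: 252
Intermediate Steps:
w(B) = 1 (w(B) = (2*B)/((2*B)) = (2*B)*(1/(2*B)) = 1)
d(E) = E + E**2 (d(E) = E**2 + E = E + E**2)
(5 + w(-1 - 1*(-2)))*d(6) = (5 + 1)*(6*(1 + 6)) = 6*(6*7) = 6*42 = 252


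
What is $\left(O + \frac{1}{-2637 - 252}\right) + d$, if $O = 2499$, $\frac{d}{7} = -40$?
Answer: $\frac{6410690}{2889} \approx 2219.0$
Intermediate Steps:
$d = -280$ ($d = 7 \left(-40\right) = -280$)
$\left(O + \frac{1}{-2637 - 252}\right) + d = \left(2499 + \frac{1}{-2637 - 252}\right) - 280 = \left(2499 + \frac{1}{-2889}\right) - 280 = \left(2499 - \frac{1}{2889}\right) - 280 = \frac{7219610}{2889} - 280 = \frac{6410690}{2889}$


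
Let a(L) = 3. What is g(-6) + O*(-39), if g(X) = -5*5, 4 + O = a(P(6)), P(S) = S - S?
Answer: 14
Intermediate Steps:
P(S) = 0
O = -1 (O = -4 + 3 = -1)
g(X) = -25
g(-6) + O*(-39) = -25 - 1*(-39) = -25 + 39 = 14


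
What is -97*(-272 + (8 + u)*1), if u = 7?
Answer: 24929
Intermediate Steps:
-97*(-272 + (8 + u)*1) = -97*(-272 + (8 + 7)*1) = -97*(-272 + 15*1) = -97*(-272 + 15) = -97*(-257) = 24929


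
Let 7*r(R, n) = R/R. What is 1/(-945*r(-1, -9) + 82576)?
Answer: 1/82441 ≈ 1.2130e-5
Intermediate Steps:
r(R, n) = ⅐ (r(R, n) = (R/R)/7 = (⅐)*1 = ⅐)
1/(-945*r(-1, -9) + 82576) = 1/(-945*⅐ + 82576) = 1/(-135 + 82576) = 1/82441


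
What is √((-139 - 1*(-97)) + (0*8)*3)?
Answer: I*√42 ≈ 6.4807*I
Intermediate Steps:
√((-139 - 1*(-97)) + (0*8)*3) = √((-139 + 97) + 0*3) = √(-42 + 0) = √(-42) = I*√42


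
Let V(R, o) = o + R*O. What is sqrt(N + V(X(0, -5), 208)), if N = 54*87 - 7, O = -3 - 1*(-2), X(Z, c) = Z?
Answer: sqrt(4899) ≈ 69.993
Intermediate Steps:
O = -1 (O = -3 + 2 = -1)
V(R, o) = o - R (V(R, o) = o + R*(-1) = o - R)
N = 4691 (N = 4698 - 7 = 4691)
sqrt(N + V(X(0, -5), 208)) = sqrt(4691 + (208 - 1*0)) = sqrt(4691 + (208 + 0)) = sqrt(4691 + 208) = sqrt(4899)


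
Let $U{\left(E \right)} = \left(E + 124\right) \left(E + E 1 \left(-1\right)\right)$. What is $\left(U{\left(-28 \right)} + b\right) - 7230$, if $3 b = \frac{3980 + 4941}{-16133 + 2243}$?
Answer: $- \frac{301283021}{41670} \approx -7230.2$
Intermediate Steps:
$b = - \frac{8921}{41670}$ ($b = \frac{\left(3980 + 4941\right) \frac{1}{-16133 + 2243}}{3} = \frac{8921 \frac{1}{-13890}}{3} = \frac{8921 \left(- \frac{1}{13890}\right)}{3} = \frac{1}{3} \left(- \frac{8921}{13890}\right) = - \frac{8921}{41670} \approx -0.21409$)
$U{\left(E \right)} = 0$ ($U{\left(E \right)} = \left(124 + E\right) \left(E + E \left(-1\right)\right) = \left(124 + E\right) \left(E - E\right) = \left(124 + E\right) 0 = 0$)
$\left(U{\left(-28 \right)} + b\right) - 7230 = \left(0 - \frac{8921}{41670}\right) - 7230 = - \frac{8921}{41670} - 7230 = - \frac{301283021}{41670}$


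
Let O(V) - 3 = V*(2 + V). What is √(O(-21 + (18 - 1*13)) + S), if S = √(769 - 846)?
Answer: √(227 + I*√77) ≈ 15.069 + 0.29115*I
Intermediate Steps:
O(V) = 3 + V*(2 + V)
S = I*√77 (S = √(-77) = I*√77 ≈ 8.775*I)
√(O(-21 + (18 - 1*13)) + S) = √((3 + (-21 + (18 - 1*13))² + 2*(-21 + (18 - 1*13))) + I*√77) = √((3 + (-21 + (18 - 13))² + 2*(-21 + (18 - 13))) + I*√77) = √((3 + (-21 + 5)² + 2*(-21 + 5)) + I*√77) = √((3 + (-16)² + 2*(-16)) + I*√77) = √((3 + 256 - 32) + I*√77) = √(227 + I*√77)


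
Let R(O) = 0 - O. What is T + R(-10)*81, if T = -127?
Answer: 683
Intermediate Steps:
R(O) = -O
T + R(-10)*81 = -127 - 1*(-10)*81 = -127 + 10*81 = -127 + 810 = 683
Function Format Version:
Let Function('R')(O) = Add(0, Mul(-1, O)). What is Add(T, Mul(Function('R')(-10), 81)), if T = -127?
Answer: 683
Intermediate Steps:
Function('R')(O) = Mul(-1, O)
Add(T, Mul(Function('R')(-10), 81)) = Add(-127, Mul(Mul(-1, -10), 81)) = Add(-127, Mul(10, 81)) = Add(-127, 810) = 683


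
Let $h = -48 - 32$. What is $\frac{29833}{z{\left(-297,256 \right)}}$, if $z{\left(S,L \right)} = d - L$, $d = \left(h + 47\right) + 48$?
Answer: $- \frac{29833}{241} \approx -123.79$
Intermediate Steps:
$h = -80$ ($h = -48 - 32 = -80$)
$d = 15$ ($d = \left(-80 + 47\right) + 48 = -33 + 48 = 15$)
$z{\left(S,L \right)} = 15 - L$
$\frac{29833}{z{\left(-297,256 \right)}} = \frac{29833}{15 - 256} = \frac{29833}{-241} = 29833 \left(- \frac{1}{241}\right) = - \frac{29833}{241}$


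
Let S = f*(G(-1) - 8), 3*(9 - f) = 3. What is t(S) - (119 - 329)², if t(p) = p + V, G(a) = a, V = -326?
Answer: -44498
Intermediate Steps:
f = 8 (f = 9 - ⅓*3 = 9 - 1 = 8)
S = -72 (S = 8*(-1 - 8) = 8*(-9) = -72)
t(p) = -326 + p (t(p) = p - 326 = -326 + p)
t(S) - (119 - 329)² = (-326 - 72) - (119 - 329)² = -398 - 1*(-210)² = -398 - 1*44100 = -398 - 44100 = -44498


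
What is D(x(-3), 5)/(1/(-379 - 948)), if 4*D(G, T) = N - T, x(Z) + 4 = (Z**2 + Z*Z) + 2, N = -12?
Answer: 22559/4 ≈ 5639.8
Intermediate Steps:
x(Z) = -2 + 2*Z**2 (x(Z) = -4 + ((Z**2 + Z*Z) + 2) = -4 + ((Z**2 + Z**2) + 2) = -4 + (2*Z**2 + 2) = -4 + (2 + 2*Z**2) = -2 + 2*Z**2)
D(G, T) = -3 - T/4 (D(G, T) = (-12 - T)/4 = -3 - T/4)
D(x(-3), 5)/(1/(-379 - 948)) = (-3 - 1/4*5)/(1/(-379 - 948)) = (-3 - 5/4)/(1/(-1327)) = -17/(4*(-1/1327)) = -17/4*(-1327) = 22559/4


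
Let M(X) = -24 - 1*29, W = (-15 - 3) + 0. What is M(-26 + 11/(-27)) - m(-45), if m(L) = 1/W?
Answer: -953/18 ≈ -52.944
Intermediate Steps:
W = -18 (W = -18 + 0 = -18)
m(L) = -1/18 (m(L) = 1/(-18) = -1/18)
M(X) = -53 (M(X) = -24 - 29 = -53)
M(-26 + 11/(-27)) - m(-45) = -53 - 1*(-1/18) = -53 + 1/18 = -953/18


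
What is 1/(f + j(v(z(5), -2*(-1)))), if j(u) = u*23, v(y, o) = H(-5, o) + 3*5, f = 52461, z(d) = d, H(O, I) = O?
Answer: 1/52691 ≈ 1.8979e-5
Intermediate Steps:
v(y, o) = 10 (v(y, o) = -5 + 3*5 = -5 + 15 = 10)
j(u) = 23*u
1/(f + j(v(z(5), -2*(-1)))) = 1/(52461 + 23*10) = 1/(52461 + 230) = 1/52691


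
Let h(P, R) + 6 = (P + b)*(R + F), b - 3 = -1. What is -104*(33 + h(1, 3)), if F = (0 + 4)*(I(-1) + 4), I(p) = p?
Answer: -7488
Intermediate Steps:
b = 2 (b = 3 - 1 = 2)
F = 12 (F = (0 + 4)*(-1 + 4) = 4*3 = 12)
h(P, R) = -6 + (2 + P)*(12 + R) (h(P, R) = -6 + (P + 2)*(R + 12) = -6 + (2 + P)*(12 + R))
-104*(33 + h(1, 3)) = -104*(33 + (18 + 2*3 + 12*1 + 1*3)) = -104*(33 + (18 + 6 + 12 + 3)) = -104*(33 + 39) = -104*72 = -7488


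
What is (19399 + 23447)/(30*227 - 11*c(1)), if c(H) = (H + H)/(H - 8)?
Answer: 149961/23846 ≈ 6.2887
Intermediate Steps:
c(H) = 2*H/(-8 + H) (c(H) = (2*H)/(-8 + H) = 2*H/(-8 + H))
(19399 + 23447)/(30*227 - 11*c(1)) = (19399 + 23447)/(30*227 - 22/(-8 + 1)) = 42846/(6810 - 22/(-7)) = 42846/(6810 - 22*(-1)/7) = 42846/(6810 - 11*(-2/7)) = 42846/(6810 + 22/7) = 42846/(47692/7) = 42846*(7/47692) = 149961/23846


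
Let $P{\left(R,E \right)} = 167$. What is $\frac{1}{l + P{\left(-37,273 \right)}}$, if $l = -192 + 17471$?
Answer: $\frac{1}{17446} \approx 5.732 \cdot 10^{-5}$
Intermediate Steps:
$l = 17279$
$\frac{1}{l + P{\left(-37,273 \right)}} = \frac{1}{17279 + 167} = \frac{1}{17446}$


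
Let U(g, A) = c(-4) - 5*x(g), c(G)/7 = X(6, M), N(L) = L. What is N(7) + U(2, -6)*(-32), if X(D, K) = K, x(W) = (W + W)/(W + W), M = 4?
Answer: -729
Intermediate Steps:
x(W) = 1 (x(W) = (2*W)/((2*W)) = (2*W)*(1/(2*W)) = 1)
c(G) = 28 (c(G) = 7*4 = 28)
U(g, A) = 23 (U(g, A) = 28 - 5*1 = 28 - 5 = 23)
N(7) + U(2, -6)*(-32) = 7 + 23*(-32) = 7 - 736 = -729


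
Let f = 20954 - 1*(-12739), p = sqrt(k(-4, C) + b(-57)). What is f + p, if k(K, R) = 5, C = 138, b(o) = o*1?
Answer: 33693 + 2*I*sqrt(13) ≈ 33693.0 + 7.2111*I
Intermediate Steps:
b(o) = o
p = 2*I*sqrt(13) (p = sqrt(5 - 57) = sqrt(-52) = 2*I*sqrt(13) ≈ 7.2111*I)
f = 33693 (f = 20954 + 12739 = 33693)
f + p = 33693 + 2*I*sqrt(13)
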